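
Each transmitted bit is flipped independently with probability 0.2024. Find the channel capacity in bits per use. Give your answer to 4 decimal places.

Binary symmetric channel: C = 1 − h₂(ε) where h₂ is the binary entropy function.
h₂(0.2024) = −0.2024·log₂0.2024 − 0.7976·log₂0.7976 = 0.7267.
C = 1 − 0.7267 = 0.2733 bits per channel use.

0.2733 bits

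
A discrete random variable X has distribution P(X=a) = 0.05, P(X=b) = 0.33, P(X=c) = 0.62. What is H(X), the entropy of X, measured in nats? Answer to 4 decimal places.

0.8120 nats

H(X) = −Σ p·ln p.
  −(0.05)·ln(0.05) = 0.14979
  −(0.33)·ln(0.33) = 0.36586
  −(0.62)·ln(0.62) = 0.29638
Sum: 0.14979 + 0.36586 + 0.29638 = 0.8120 nats.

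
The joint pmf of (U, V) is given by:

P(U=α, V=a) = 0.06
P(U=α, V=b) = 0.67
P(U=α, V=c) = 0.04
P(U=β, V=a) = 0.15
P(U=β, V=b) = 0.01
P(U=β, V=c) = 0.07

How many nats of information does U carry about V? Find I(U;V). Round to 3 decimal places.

0.289 nats

Marginals: p(U) = (0.7700, 0.2300), p(V) = (0.2100, 0.6800, 0.1100).
I(U;V) = H(U) + H(V) − H(U,V).
H(U) = 0.5393, H(V) = 0.8328, H(U,V) = 1.0826.
I(U;V) = 0.5393 + 0.8328 − 1.0826 = 0.289 nats.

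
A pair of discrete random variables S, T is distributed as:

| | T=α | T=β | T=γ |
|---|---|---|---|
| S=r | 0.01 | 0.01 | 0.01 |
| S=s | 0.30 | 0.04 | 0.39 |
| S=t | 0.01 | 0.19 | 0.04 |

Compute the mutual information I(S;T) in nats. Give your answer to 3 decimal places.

0.260 nats

Marginals: p(S) = (0.0300, 0.7300, 0.2400), p(T) = (0.3200, 0.2400, 0.4400).
I(S;T) = H(S) + H(T) − H(S,T).
H(S) = 0.6774, H(T) = 1.0684, H(S,T) = 1.4857.
I(S;T) = 0.6774 + 1.0684 − 1.4857 = 0.260 nats.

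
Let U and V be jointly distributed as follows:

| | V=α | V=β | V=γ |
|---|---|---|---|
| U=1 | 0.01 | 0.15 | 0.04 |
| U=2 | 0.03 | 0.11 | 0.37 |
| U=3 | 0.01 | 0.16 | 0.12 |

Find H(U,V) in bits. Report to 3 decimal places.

H(U,V) = −Σ p(x,y)·log₂ p(x,y) over all 9 cells.
  cell (1,α): −0.01·log₂0.01 = 0.0664
  cell (1,β): −0.15·log₂0.15 = 0.4105
  cell (1,γ): −0.04·log₂0.04 = 0.1858
  cell (2,α): −0.03·log₂0.03 = 0.1518
  cell (2,β): −0.11·log₂0.11 = 0.3503
  cell (2,γ): −0.37·log₂0.37 = 0.5307
  cell (3,α): −0.01·log₂0.01 = 0.0664
  cell (3,β): −0.16·log₂0.16 = 0.4230
  cell (3,γ): −0.12·log₂0.12 = 0.3671
Sum = 2.552 bits.

2.552 bits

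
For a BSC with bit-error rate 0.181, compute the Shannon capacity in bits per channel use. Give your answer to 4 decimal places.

0.3177 bits

Binary symmetric channel: C = 1 − h₂(ε) where h₂ is the binary entropy function.
h₂(0.181) = −0.181·log₂0.181 − 0.819·log₂0.819 = 0.6823.
C = 1 − 0.6823 = 0.3177 bits per channel use.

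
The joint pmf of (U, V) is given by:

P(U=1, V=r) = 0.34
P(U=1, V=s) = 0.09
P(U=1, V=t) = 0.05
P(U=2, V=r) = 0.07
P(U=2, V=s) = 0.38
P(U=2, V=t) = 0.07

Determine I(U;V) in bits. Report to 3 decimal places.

0.280 bits

Marginals: p(U) = (0.4800, 0.5200), p(V) = (0.4100, 0.4700, 0.1200).
I(U;V) = H(U) + H(V) − H(U,V).
H(U) = 0.9988, H(V) = 1.4064, H(U,V) = 2.1255.
I(U;V) = 0.9988 + 1.4064 − 2.1255 = 0.280 bits.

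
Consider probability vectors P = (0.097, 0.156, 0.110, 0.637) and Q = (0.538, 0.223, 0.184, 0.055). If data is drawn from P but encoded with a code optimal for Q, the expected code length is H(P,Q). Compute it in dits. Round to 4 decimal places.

H(P,Q) = −Σ p·log₁₀ q.
  −0.097·log₁₀(0.538) = 0.02611
  −0.156·log₁₀(0.223) = 0.10166
  −0.110·log₁₀(0.184) = 0.08087
  −0.637·log₁₀(0.055) = 0.80239
H(P,Q) = 1.0110 dits.

1.0110 dits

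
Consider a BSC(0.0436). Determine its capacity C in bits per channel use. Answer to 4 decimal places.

0.7414 bits

Binary symmetric channel: C = 1 − h₂(ε) where h₂ is the binary entropy function.
h₂(0.0436) = −0.0436·log₂0.0436 − 0.9564·log₂0.9564 = 0.2586.
C = 1 − 0.2586 = 0.7414 bits per channel use.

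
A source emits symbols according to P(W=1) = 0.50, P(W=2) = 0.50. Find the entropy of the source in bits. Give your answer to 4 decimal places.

1.0000 bits

H(W) = −Σ p·log₂ p.
  −(0.50)·log₂(0.50) = 0.50000
  −(0.50)·log₂(0.50) = 0.50000
Sum: 0.50000 + 0.50000 = 1.0000 bits.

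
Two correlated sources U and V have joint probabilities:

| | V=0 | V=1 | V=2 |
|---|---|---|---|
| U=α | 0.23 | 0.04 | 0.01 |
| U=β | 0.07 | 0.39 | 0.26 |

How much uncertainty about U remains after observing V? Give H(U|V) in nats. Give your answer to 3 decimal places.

Chain rule: H(U|V) = H(U,V) − H(V).
Marginals: p(U) = (0.2800, 0.7200), p(V) = (0.3000, 0.4300, 0.2700).
H(U,V) = 1.4164 nats; H(V) = 1.0776 nats.
H(U|V) = 1.4164 − 1.0776 = 0.339 nats.

0.339 nats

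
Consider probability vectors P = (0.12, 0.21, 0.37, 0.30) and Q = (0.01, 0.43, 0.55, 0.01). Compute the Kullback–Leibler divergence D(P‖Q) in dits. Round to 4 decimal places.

D(P‖Q) = Σ p·log₁₀(p/q).
  0.12·log₁₀(0.12/0.01) = 0.12950
  0.21·log₁₀(0.21/0.43) = -0.06536
  0.37·log₁₀(0.37/0.55) = -0.06370
  0.30·log₁₀(0.30/0.01) = 0.44314
D(P‖Q) = 0.4436 dits.

0.4436 dits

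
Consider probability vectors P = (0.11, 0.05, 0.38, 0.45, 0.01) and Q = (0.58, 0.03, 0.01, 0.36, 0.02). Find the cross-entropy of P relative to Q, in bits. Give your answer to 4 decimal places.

H(P,Q) = −Σ p·log₂ q.
  −0.11·log₂(0.58) = 0.08645
  −0.05·log₂(0.03) = 0.25294
  −0.38·log₂(0.01) = 2.52467
  −0.45·log₂(0.36) = 0.66327
  −0.01·log₂(0.02) = 0.05644
H(P,Q) = 3.5838 bits.

3.5838 bits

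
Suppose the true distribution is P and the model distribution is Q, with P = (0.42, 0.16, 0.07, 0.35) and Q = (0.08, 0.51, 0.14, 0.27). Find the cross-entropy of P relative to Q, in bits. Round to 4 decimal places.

2.5455 bits

H(P,Q) = −Σ p·log₂ q.
  −0.42·log₂(0.08) = 1.53042
  −0.16·log₂(0.51) = 0.15543
  −0.07·log₂(0.14) = 0.19856
  −0.35·log₂(0.27) = 0.66114
H(P,Q) = 2.5455 bits.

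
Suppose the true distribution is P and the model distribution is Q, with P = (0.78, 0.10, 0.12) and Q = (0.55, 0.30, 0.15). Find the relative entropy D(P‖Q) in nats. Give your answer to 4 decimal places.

D(P‖Q) = Σ p·ln(p/q).
  0.78·ln(0.78/0.55) = 0.27251
  0.10·ln(0.10/0.30) = -0.10986
  0.12·ln(0.12/0.15) = -0.02678
D(P‖Q) = 0.1359 nats.

0.1359 nats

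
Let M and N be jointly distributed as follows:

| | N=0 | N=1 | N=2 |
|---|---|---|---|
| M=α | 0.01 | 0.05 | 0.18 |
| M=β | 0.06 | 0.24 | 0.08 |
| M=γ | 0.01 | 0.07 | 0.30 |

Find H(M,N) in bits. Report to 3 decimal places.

H(M,N) = −Σ p(x,y)·log₂ p(x,y) over all 9 cells.
  cell (α,0): −0.01·log₂0.01 = 0.0664
  cell (α,1): −0.05·log₂0.05 = 0.2161
  cell (α,2): −0.18·log₂0.18 = 0.4453
  cell (β,0): −0.06·log₂0.06 = 0.2435
  cell (β,1): −0.24·log₂0.24 = 0.4941
  cell (β,2): −0.08·log₂0.08 = 0.2915
  cell (γ,0): −0.01·log₂0.01 = 0.0664
  cell (γ,1): −0.07·log₂0.07 = 0.2686
  cell (γ,2): −0.30·log₂0.30 = 0.5211
Sum = 2.613 bits.

2.613 bits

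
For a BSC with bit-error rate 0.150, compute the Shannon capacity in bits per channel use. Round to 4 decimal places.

Binary symmetric channel: C = 1 − h₂(ε) where h₂ is the binary entropy function.
h₂(0.150) = −0.150·log₂0.150 − 0.850·log₂0.850 = 0.6098.
C = 1 − 0.6098 = 0.3902 bits per channel use.

0.3902 bits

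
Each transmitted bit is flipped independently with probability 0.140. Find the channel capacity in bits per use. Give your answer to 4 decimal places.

0.4158 bits

Binary symmetric channel: C = 1 − h₂(ε) where h₂ is the binary entropy function.
h₂(0.140) = −0.140·log₂0.140 − 0.860·log₂0.860 = 0.5842.
C = 1 − 0.5842 = 0.4158 bits per channel use.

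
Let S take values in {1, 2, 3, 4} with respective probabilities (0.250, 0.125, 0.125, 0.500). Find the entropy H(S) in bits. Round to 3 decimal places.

1.750 bits

H(S) = −Σ p·log₂ p.
  −(0.250)·log₂(0.250) = 0.5000
  −(0.125)·log₂(0.125) = 0.3750
  −(0.125)·log₂(0.125) = 0.3750
  −(0.500)·log₂(0.500) = 0.5000
Sum: 0.5000 + 0.3750 + 0.3750 + 0.5000 = 1.750 bits.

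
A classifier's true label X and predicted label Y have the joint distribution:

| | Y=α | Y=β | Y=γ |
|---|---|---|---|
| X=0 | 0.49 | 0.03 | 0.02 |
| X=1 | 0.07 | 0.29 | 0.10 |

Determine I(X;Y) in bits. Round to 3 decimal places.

Marginals: p(X) = (0.5400, 0.4600), p(Y) = (0.5600, 0.3200, 0.1200).
I(X;Y) = Σ p(x,y)·log₂[p(x,y)/(p(x)p(y))].
  (0,α): 0.49·log₂(1.6204) = 0.3412
  (0,β): 0.03·log₂(0.1736) = -0.0758
  (0,γ): 0.02·log₂(0.3086) = -0.0339
  (1,α): 0.07·log₂(0.2717) = -0.1316
  (1,β): 0.29·log₂(1.9701) = 0.2837
  (1,γ): 0.10·log₂(1.8116) = 0.0857
Sum = 0.469 bits.

0.469 bits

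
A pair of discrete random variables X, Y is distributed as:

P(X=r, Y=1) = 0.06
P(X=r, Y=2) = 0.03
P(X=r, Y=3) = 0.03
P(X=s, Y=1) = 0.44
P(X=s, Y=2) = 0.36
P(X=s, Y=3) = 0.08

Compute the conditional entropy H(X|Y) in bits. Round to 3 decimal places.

Marginals: p(X) = (0.1200, 0.8800), p(Y) = (0.5000, 0.3900, 0.1100).
H(X|Y) = Σ p(Y) · H(X|Y=·).
  Y=1: p=0.5000, H(X|Y=1) = 0.5294
  Y=2: p=0.3900, H(X|Y=2) = 0.3912
  Y=3: p=0.1100, H(X|Y=3) = 0.8454
Weighted sum = 0.510 bits.

0.510 bits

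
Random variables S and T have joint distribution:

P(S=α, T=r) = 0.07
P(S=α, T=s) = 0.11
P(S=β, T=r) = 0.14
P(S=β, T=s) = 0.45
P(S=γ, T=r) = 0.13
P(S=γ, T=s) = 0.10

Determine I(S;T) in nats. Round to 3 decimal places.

Marginals: p(S) = (0.1800, 0.5900, 0.2300), p(T) = (0.3400, 0.6600).
I(S;T) = Σ p(x,y)·ln[p(x,y)/(p(x)p(y))].
  (α,r): 0.07·ln(1.1438) = 0.0094
  (α,s): 0.11·ln(0.9259) = -0.0085
  (β,r): 0.14·ln(0.6979) = -0.0504
  (β,s): 0.45·ln(1.1556) = 0.0651
  (γ,r): 0.13·ln(1.6624) = 0.0661
  (γ,s): 0.10·ln(0.6588) = -0.0417
Sum = 0.040 nats.

0.040 nats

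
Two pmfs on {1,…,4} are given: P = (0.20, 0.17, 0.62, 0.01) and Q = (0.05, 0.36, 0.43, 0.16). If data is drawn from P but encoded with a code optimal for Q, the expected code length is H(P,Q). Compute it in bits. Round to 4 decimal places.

H(P,Q) = −Σ p·log₂ q.
  −0.20·log₂(0.05) = 0.86439
  −0.17·log₂(0.36) = 0.25057
  −0.62·log₂(0.43) = 0.75491
  −0.01·log₂(0.16) = 0.02644
H(P,Q) = 1.8963 bits.

1.8963 bits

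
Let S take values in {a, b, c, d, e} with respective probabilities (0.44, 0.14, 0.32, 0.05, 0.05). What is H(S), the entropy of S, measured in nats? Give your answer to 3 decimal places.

1.301 nats

H(S) = −Σ p·ln p.
  −(0.44)·ln(0.44) = 0.3612
  −(0.14)·ln(0.14) = 0.2753
  −(0.32)·ln(0.32) = 0.3646
  −(0.05)·ln(0.05) = 0.1498
  −(0.05)·ln(0.05) = 0.1498
Sum: 0.3612 + 0.2753 + 0.3646 + 0.1498 + 0.1498 = 1.301 nats.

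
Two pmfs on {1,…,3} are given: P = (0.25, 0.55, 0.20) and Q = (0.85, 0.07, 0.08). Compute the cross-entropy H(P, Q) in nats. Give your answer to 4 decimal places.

2.0084 nats

H(P,Q) = −Σ p·ln q.
  −0.25·ln(0.85) = 0.04063
  −0.55·ln(0.07) = 1.46259
  −0.20·ln(0.08) = 0.50515
H(P,Q) = 2.0084 nats.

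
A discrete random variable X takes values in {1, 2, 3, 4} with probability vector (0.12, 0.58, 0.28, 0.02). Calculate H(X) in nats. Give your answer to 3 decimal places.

H(X) = −Σ p·ln p.
  −(0.12)·ln(0.12) = 0.2544
  −(0.58)·ln(0.58) = 0.3159
  −(0.28)·ln(0.28) = 0.3564
  −(0.02)·ln(0.02) = 0.0782
Sum: 0.2544 + 0.3159 + 0.3564 + 0.0782 = 1.005 nats.

1.005 nats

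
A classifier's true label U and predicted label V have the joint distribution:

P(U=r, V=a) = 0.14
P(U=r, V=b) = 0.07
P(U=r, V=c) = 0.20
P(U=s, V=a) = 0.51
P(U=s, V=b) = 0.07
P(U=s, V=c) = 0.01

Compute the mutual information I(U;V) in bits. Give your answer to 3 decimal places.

Marginals: p(U) = (0.4100, 0.5900), p(V) = (0.6500, 0.1400, 0.2100).
I(U;V) = Σ p(x,y)·log₂[p(x,y)/(p(x)p(y))].
  (r,a): 0.14·log₂(0.5253) = -0.1300
  (r,b): 0.07·log₂(1.2195) = 0.0200
  (r,c): 0.20·log₂(2.3229) = 0.2432
  (s,a): 0.51·log₂(1.3299) = 0.2097
  (s,b): 0.07·log₂(0.8475) = -0.0167
  (s,c): 0.01·log₂(0.0807) = -0.0363
Sum = 0.290 bits.

0.290 bits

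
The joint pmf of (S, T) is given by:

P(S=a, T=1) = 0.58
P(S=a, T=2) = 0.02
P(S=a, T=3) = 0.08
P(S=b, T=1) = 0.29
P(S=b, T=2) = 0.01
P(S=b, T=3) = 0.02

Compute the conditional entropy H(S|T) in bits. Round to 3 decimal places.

Marginals: p(S) = (0.6800, 0.3200), p(T) = (0.8700, 0.0300, 0.1000).
H(S|T) = Σ p(T) · H(S|T=·).
  T=1: p=0.8700, H(S|T=1) = 0.9183
  T=2: p=0.0300, H(S|T=2) = 0.9183
  T=3: p=0.1000, H(S|T=3) = 0.7219
Weighted sum = 0.899 bits.

0.899 bits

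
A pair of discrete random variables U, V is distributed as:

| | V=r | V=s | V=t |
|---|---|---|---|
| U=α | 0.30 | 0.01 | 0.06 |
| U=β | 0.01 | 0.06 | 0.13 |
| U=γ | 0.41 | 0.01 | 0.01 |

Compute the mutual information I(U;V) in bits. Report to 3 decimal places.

Marginals: p(U) = (0.3700, 0.2000, 0.4300), p(V) = (0.7200, 0.0800, 0.2000).
I(U;V) = Σ p(x,y)·log₂[p(x,y)/(p(x)p(y))].
  (α,r): 0.30·log₂(1.1261) = 0.0514
  (α,s): 0.01·log₂(0.3378) = -0.0157
  (α,t): 0.06·log₂(0.8108) = -0.0182
  (β,r): 0.01·log₂(0.0694) = -0.0385
  (β,s): 0.06·log₂(3.7500) = 0.1144
  (β,t): 0.13·log₂(3.2500) = 0.2211
  (γ,r): 0.41·log₂(1.3243) = 0.1661
  (γ,s): 0.01·log₂(0.2907) = -0.0178
  (γ,t): 0.01·log₂(0.1163) = -0.0310
Sum = 0.432 bits.

0.432 bits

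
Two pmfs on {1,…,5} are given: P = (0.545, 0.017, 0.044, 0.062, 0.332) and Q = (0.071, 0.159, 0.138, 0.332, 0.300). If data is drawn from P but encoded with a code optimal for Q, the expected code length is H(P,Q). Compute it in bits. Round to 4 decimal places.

2.9259 bits

H(P,Q) = −Σ p·log₂ q.
  −0.545·log₂(0.071) = 2.07974
  −0.017·log₂(0.159) = 0.04510
  −0.044·log₂(0.138) = 0.12572
  −0.062·log₂(0.332) = 0.09863
  −0.332·log₂(0.300) = 0.57667
H(P,Q) = 2.9259 bits.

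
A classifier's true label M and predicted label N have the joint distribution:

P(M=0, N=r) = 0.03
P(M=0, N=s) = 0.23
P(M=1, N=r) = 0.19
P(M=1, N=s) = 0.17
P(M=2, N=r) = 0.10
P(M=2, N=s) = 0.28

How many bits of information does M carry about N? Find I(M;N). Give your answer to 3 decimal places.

Marginals: p(M) = (0.2600, 0.3600, 0.3800), p(N) = (0.3200, 0.6800).
I(M;N) = H(M) + H(N) − H(M,N).
H(M) = 1.5664, H(N) = 0.9044, H(M,N) = 2.3757.
I(M;N) = 1.5664 + 0.9044 − 2.3757 = 0.095 bits.

0.095 bits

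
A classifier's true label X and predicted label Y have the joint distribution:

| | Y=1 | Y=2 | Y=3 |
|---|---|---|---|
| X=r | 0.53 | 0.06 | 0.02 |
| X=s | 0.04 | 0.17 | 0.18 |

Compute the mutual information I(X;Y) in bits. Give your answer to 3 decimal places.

Marginals: p(X) = (0.6100, 0.3900), p(Y) = (0.5700, 0.2300, 0.2000).
I(X;Y) = Σ p(x,y)·log₂[p(x,y)/(p(x)p(y))].
  (r,1): 0.53·log₂(1.5243) = 0.3223
  (r,2): 0.06·log₂(0.4277) = -0.0735
  (r,3): 0.02·log₂(0.1639) = -0.0522
  (s,1): 0.04·log₂(0.1799) = -0.0990
  (s,2): 0.17·log₂(1.8952) = 0.1568
  (s,3): 0.18·log₂(2.3077) = 0.2172
Sum = 0.472 bits.

0.472 bits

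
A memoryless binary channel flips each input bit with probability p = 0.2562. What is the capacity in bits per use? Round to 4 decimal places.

Binary symmetric channel: C = 1 − h₂(ε) where h₂ is the binary entropy function.
h₂(0.2562) = −0.2562·log₂0.2562 − 0.7438·log₂0.7438 = 0.8210.
C = 1 − 0.8210 = 0.1790 bits per channel use.

0.1790 bits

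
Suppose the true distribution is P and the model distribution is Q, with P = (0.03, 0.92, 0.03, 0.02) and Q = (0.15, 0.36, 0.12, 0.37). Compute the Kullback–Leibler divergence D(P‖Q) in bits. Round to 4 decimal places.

1.0315 bits

D(P‖Q) = Σ p·log₂(p/q).
  0.03·log₂(0.03/0.15) = -0.06966
  0.92·log₂(0.92/0.36) = 1.24535
  0.03·log₂(0.03/0.12) = -0.06000
  0.02·log₂(0.02/0.37) = -0.08419
D(P‖Q) = 1.0315 bits.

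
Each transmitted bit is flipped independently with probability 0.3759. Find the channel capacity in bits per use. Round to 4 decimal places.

Binary symmetric channel: C = 1 − h₂(ε) where h₂ is the binary entropy function.
h₂(0.3759) = −0.3759·log₂0.3759 − 0.6241·log₂0.6241 = 0.9551.
C = 1 − 0.9551 = 0.0449 bits per channel use.

0.0449 bits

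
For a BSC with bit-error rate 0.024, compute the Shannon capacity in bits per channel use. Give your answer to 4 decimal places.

0.8367 bits

Binary symmetric channel: C = 1 − h₂(ε) where h₂ is the binary entropy function.
h₂(0.024) = −0.024·log₂0.024 − 0.976·log₂0.976 = 0.1633.
C = 1 − 0.1633 = 0.8367 bits per channel use.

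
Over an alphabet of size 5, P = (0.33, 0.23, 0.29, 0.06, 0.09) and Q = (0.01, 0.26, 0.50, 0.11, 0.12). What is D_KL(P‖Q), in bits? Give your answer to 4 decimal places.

1.3062 bits

D(P‖Q) = Σ p·log₂(p/q).
  0.33·log₂(0.33/0.01) = 1.66465
  0.23·log₂(0.23/0.26) = -0.04068
  0.29·log₂(0.29/0.50) = -0.22790
  0.06·log₂(0.06/0.11) = -0.05247
  0.09·log₂(0.09/0.12) = -0.03735
D(P‖Q) = 1.3062 bits.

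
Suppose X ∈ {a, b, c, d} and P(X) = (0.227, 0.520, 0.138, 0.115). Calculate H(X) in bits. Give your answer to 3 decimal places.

H(X) = −Σ p·log₂ p.
  −(0.227)·log₂(0.227) = 0.4856
  −(0.520)·log₂(0.520) = 0.4906
  −(0.138)·log₂(0.138) = 0.3943
  −(0.115)·log₂(0.115) = 0.3588
Sum: 0.4856 + 0.4906 + 0.3943 + 0.3588 = 1.729 bits.

1.729 bits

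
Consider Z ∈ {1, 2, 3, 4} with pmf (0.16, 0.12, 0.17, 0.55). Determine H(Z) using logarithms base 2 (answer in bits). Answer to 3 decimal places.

H(Z) = −Σ p·log₂ p.
  −(0.16)·log₂(0.16) = 0.4230
  −(0.12)·log₂(0.12) = 0.3671
  −(0.17)·log₂(0.17) = 0.4346
  −(0.55)·log₂(0.55) = 0.4744
Sum: 0.4230 + 0.3671 + 0.4346 + 0.4744 = 1.699 bits.

1.699 bits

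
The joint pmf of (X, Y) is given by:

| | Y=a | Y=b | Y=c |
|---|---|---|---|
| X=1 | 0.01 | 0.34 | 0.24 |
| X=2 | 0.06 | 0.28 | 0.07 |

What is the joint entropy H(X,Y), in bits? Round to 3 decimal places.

2.116 bits

H(X,Y) = −Σ p(x,y)·log₂ p(x,y) over all 6 cells.
  cell (1,a): −0.01·log₂0.01 = 0.0664
  cell (1,b): −0.34·log₂0.34 = 0.5292
  cell (1,c): −0.24·log₂0.24 = 0.4941
  cell (2,a): −0.06·log₂0.06 = 0.2435
  cell (2,b): −0.28·log₂0.28 = 0.5142
  cell (2,c): −0.07·log₂0.07 = 0.2686
Sum = 2.116 bits.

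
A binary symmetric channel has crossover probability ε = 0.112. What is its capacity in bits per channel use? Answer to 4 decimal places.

0.4941 bits

Binary symmetric channel: C = 1 − h₂(ε) where h₂ is the binary entropy function.
h₂(0.112) = −0.112·log₂0.112 − 0.888·log₂0.888 = 0.5059.
C = 1 − 0.5059 = 0.4941 bits per channel use.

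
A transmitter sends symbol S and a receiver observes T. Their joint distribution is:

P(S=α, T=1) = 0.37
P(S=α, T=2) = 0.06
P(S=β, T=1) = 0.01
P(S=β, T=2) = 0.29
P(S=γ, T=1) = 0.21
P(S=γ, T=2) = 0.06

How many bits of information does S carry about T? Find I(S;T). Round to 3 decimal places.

Marginals: p(S) = (0.4300, 0.3000, 0.2700), p(T) = (0.5900, 0.4100).
I(S;T) = H(S) + H(T) − H(S,T).
H(S) = 1.5547, H(T) = 0.9765, H(S,T) = 2.0750.
I(S;T) = 1.5547 + 0.9765 − 2.0750 = 0.456 bits.

0.456 bits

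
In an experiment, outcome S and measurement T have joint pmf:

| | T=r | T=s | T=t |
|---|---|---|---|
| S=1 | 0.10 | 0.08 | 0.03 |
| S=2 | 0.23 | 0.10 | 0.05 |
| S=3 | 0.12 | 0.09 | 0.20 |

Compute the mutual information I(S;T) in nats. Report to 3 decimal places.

Marginals: p(S) = (0.2100, 0.3800, 0.4100), p(T) = (0.4500, 0.2700, 0.2800).
I(S;T) = Σ p(x,y)·ln[p(x,y)/(p(x)p(y))].
  (1,r): 0.10·ln(1.0582) = 0.0057
  (1,s): 0.08·ln(1.4109) = 0.0275
  (1,t): 0.03·ln(0.5102) = -0.0202
  (2,r): 0.23·ln(1.3450) = 0.0682
  (2,s): 0.10·ln(0.9747) = -0.0026
  (2,t): 0.05·ln(0.4699) = -0.0378
  (3,r): 0.12·ln(0.6504) = -0.0516
  (3,s): 0.09·ln(0.8130) = -0.0186
  (3,t): 0.20·ln(1.7422) = 0.1110
Sum = 0.082 nats.

0.082 nats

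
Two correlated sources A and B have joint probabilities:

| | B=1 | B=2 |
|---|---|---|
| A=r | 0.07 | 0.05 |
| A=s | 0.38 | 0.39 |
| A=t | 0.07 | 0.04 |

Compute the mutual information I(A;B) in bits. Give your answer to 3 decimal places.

Marginals: p(A) = (0.1200, 0.7700, 0.1100), p(B) = (0.5200, 0.4800).
I(A;B) = H(A) + H(B) − H(A,B).
H(A) = 1.0077, H(B) = 0.9988, H(A,B) = 1.9992.
I(A;B) = 1.0077 + 0.9988 − 1.9992 = 0.007 bits.

0.007 bits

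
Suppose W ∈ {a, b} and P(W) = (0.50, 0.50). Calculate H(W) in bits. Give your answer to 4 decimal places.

1.0000 bits

H(W) = −Σ p·log₂ p.
  −(0.50)·log₂(0.50) = 0.50000
  −(0.50)·log₂(0.50) = 0.50000
Sum: 0.50000 + 0.50000 = 1.0000 bits.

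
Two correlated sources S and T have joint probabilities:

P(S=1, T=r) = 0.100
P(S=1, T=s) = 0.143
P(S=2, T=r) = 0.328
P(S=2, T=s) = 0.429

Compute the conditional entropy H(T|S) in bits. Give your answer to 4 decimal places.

Chain rule: H(T|S) = H(S,T) − H(S).
Marginals: p(S) = (0.2430, 0.7570), p(T) = (0.4280, 0.5720).
H(S,T) = 1.7847 bits; H(S) = 0.8000 bits.
H(T|S) = 1.7847 − 0.8000 = 0.9847 bits.

0.9847 bits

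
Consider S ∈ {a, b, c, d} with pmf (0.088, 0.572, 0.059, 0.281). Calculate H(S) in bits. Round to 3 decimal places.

H(S) = −Σ p·log₂ p.
  −(0.088)·log₂(0.088) = 0.3086
  −(0.572)·log₂(0.572) = 0.4610
  −(0.059)·log₂(0.059) = 0.2409
  −(0.281)·log₂(0.281) = 0.5146
Sum: 0.3086 + 0.4610 + 0.2409 + 0.5146 = 1.525 bits.

1.525 bits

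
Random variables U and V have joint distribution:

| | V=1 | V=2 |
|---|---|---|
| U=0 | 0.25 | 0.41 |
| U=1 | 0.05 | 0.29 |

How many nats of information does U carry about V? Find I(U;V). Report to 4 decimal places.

Marginals: p(U) = (0.6600, 0.3400), p(V) = (0.3000, 0.7000).
I(U;V) = H(U) + H(V) − H(U,V).
H(U) = 0.6410, H(V) = 0.6109, H(U,V) = 1.2209.
I(U;V) = 0.6410 + 0.6109 − 1.2209 = 0.0310 nats.

0.0310 nats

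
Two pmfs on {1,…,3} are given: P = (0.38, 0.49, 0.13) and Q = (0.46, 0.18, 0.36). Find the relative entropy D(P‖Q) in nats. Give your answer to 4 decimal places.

D(P‖Q) = Σ p·ln(p/q).
  0.38·ln(0.38/0.46) = -0.07260
  0.49·ln(0.49/0.18) = 0.49071
  0.13·ln(0.13/0.36) = -0.13241
D(P‖Q) = 0.2857 nats.

0.2857 nats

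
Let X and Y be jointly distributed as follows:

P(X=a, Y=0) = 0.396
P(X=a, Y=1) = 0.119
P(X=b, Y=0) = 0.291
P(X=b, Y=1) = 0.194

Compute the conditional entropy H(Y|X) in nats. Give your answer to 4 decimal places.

Chain rule: H(Y|X) = H(X,Y) − H(X).
Marginals: p(X) = (0.5150, 0.4850), p(Y) = (0.6870, 0.3130).
H(X,Y) = 1.2975 nats; H(X) = 0.6927 nats.
H(Y|X) = 1.2975 − 0.6927 = 0.6048 nats.

0.6048 nats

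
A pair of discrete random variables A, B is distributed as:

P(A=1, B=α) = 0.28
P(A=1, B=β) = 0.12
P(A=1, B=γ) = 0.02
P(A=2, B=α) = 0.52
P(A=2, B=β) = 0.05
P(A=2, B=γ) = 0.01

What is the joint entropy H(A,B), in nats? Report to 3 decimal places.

1.225 nats

H(A,B) = −Σ p(x,y)·ln p(x,y) over all 6 cells.
  cell (1,α): −0.28·ln0.28 = 0.3564
  cell (1,β): −0.12·ln0.12 = 0.2544
  cell (1,γ): −0.02·ln0.02 = 0.0782
  cell (2,α): −0.52·ln0.52 = 0.3400
  cell (2,β): −0.05·ln0.05 = 0.1498
  cell (2,γ): −0.01·ln0.01 = 0.0461
Sum = 1.225 nats.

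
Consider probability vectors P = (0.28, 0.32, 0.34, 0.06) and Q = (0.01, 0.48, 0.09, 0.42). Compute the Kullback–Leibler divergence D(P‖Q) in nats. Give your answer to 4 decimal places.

1.1384 nats

D(P‖Q) = Σ p·ln(p/q).
  0.28·ln(0.28/0.01) = 0.93302
  0.32·ln(0.32/0.48) = -0.12975
  0.34·ln(0.34/0.09) = 0.45191
  0.06·ln(0.06/0.42) = -0.11675
D(P‖Q) = 1.1384 nats.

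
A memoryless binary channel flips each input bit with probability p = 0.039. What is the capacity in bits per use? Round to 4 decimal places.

0.7623 bits

Binary symmetric channel: C = 1 − h₂(ε) where h₂ is the binary entropy function.
h₂(0.039) = −0.039·log₂0.039 − 0.961·log₂0.961 = 0.2377.
C = 1 − 0.2377 = 0.7623 bits per channel use.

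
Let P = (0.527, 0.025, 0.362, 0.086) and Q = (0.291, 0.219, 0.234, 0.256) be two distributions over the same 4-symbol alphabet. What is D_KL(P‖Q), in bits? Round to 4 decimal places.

D(P‖Q) = Σ p·log₂(p/q).
  0.527·log₂(0.527/0.291) = 0.45153
  0.025·log₂(0.025/0.219) = -0.07827
  0.362·log₂(0.362/0.234) = 0.22787
  0.086·log₂(0.086/0.256) = -0.13534
D(P‖Q) = 0.4658 bits.

0.4658 bits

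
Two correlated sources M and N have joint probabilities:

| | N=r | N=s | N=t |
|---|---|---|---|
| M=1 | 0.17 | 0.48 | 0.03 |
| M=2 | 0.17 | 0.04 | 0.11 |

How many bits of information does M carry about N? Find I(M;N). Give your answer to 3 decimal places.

0.256 bits

Marginals: p(M) = (0.6800, 0.3200), p(N) = (0.3400, 0.5200, 0.1400).
I(M;N) = Σ p(x,y)·log₂[p(x,y)/(p(x)p(y))].
  (1,r): 0.17·log₂(0.7353) = -0.0754
  (1,s): 0.48·log₂(1.3575) = 0.2116
  (1,t): 0.03·log₂(0.3151) = -0.0500
  (2,r): 0.17·log₂(1.5625) = 0.1095
  (2,s): 0.04·log₂(0.2404) = -0.0823
  (2,t): 0.11·log₂(2.4554) = 0.1426
Sum = 0.256 bits.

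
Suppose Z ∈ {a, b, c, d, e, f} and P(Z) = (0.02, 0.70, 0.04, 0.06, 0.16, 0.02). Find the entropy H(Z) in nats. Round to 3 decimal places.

0.997 nats

H(Z) = −Σ p·ln p.
  −(0.02)·ln(0.02) = 0.0782
  −(0.70)·ln(0.70) = 0.2497
  −(0.04)·ln(0.04) = 0.1288
  −(0.06)·ln(0.06) = 0.1688
  −(0.16)·ln(0.16) = 0.2932
  −(0.02)·ln(0.02) = 0.0782
Sum: 0.0782 + 0.2497 + 0.1288 + 0.1688 + 0.2932 + 0.0782 = 0.997 nats.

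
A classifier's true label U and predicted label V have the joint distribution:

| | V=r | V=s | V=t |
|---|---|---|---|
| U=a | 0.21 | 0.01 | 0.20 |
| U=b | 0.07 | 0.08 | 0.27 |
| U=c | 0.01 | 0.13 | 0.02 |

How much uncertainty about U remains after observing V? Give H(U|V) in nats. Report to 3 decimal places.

Chain rule: H(U|V) = H(U,V) − H(V).
Marginals: p(U) = (0.4200, 0.4200, 0.1600), p(V) = (0.2900, 0.2200, 0.4900).
H(U,V) = 1.8269 nats; H(V) = 1.0416 nats.
H(U|V) = 1.8269 − 1.0416 = 0.785 nats.

0.785 nats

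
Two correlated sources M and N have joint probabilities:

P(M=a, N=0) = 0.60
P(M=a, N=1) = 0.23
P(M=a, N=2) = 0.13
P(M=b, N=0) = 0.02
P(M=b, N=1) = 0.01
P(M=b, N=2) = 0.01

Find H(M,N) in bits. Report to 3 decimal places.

H(M,N) = −Σ p(x,y)·log₂ p(x,y) over all 6 cells.
  cell (a,0): −0.60·log₂0.60 = 0.4422
  cell (a,1): −0.23·log₂0.23 = 0.4877
  cell (a,2): −0.13·log₂0.13 = 0.3826
  cell (b,0): −0.02·log₂0.02 = 0.1129
  cell (b,1): −0.01·log₂0.01 = 0.0664
  cell (b,2): −0.01·log₂0.01 = 0.0664
Sum = 1.558 bits.

1.558 bits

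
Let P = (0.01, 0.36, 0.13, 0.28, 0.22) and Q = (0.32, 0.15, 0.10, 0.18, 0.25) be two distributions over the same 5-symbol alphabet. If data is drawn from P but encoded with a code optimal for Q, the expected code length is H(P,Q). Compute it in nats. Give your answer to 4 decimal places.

1.7788 nats

H(P,Q) = −Σ p·ln q.
  −0.01·ln(0.32) = 0.01139
  −0.36·ln(0.15) = 0.68296
  −0.13·ln(0.10) = 0.29934
  −0.28·ln(0.18) = 0.48014
  −0.22·ln(0.25) = 0.30498
H(P,Q) = 1.7788 nats.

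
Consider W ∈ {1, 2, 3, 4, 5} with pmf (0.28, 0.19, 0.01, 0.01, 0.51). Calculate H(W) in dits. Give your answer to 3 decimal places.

H(W) = −Σ p·log₁₀ p.
  −(0.28)·log₁₀(0.28) = 0.1548
  −(0.19)·log₁₀(0.19) = 0.1370
  −(0.01)·log₁₀(0.01) = 0.0200
  −(0.01)·log₁₀(0.01) = 0.0200
  −(0.51)·log₁₀(0.51) = 0.1491
Sum: 0.1548 + 0.1370 + 0.0200 + 0.0200 + 0.1491 = 0.481 dits.

0.481 dits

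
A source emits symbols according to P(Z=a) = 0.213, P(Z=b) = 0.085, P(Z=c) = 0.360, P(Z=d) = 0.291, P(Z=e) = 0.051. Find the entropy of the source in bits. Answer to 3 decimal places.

H(Z) = −Σ p·log₂ p.
  −(0.213)·log₂(0.213) = 0.4752
  −(0.085)·log₂(0.085) = 0.3023
  −(0.360)·log₂(0.360) = 0.5306
  −(0.291)·log₂(0.291) = 0.5182
  −(0.051)·log₂(0.051) = 0.2190
Sum: 0.4752 + 0.3023 + 0.5306 + 0.5182 + 0.2190 = 2.045 bits.

2.045 bits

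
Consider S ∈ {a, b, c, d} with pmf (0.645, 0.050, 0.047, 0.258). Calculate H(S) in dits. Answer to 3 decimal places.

0.402 dits

H(S) = −Σ p·log₁₀ p.
  −(0.645)·log₁₀(0.645) = 0.1228
  −(0.050)·log₁₀(0.050) = 0.0651
  −(0.047)·log₁₀(0.047) = 0.0624
  −(0.258)·log₁₀(0.258) = 0.1518
Sum: 0.1228 + 0.0651 + 0.0624 + 0.1518 = 0.402 dits.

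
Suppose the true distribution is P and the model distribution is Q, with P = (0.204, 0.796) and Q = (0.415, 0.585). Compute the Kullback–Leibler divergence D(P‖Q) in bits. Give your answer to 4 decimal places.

D(P‖Q) = Σ p·log₂(p/q).
  0.204·log₂(0.204/0.415) = -0.20901
  0.796·log₂(0.796/0.585) = 0.35369
D(P‖Q) = 0.1447 bits.

0.1447 bits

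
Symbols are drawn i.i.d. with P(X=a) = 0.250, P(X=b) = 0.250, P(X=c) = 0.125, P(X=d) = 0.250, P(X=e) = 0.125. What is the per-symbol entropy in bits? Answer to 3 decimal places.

H(X) = −Σ p·log₂ p.
  −(0.250)·log₂(0.250) = 0.5000
  −(0.250)·log₂(0.250) = 0.5000
  −(0.125)·log₂(0.125) = 0.3750
  −(0.250)·log₂(0.250) = 0.5000
  −(0.125)·log₂(0.125) = 0.3750
Sum: 0.5000 + 0.5000 + 0.3750 + 0.5000 + 0.3750 = 2.250 bits.

2.250 bits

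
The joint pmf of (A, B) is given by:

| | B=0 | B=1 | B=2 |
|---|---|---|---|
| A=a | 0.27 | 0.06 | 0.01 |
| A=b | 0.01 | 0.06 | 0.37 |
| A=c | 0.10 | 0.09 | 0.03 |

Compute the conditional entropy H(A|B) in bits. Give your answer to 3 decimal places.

0.927 bits

Marginals: p(A) = (0.3400, 0.4400, 0.2200), p(B) = (0.3800, 0.2100, 0.4100).
H(A|B) = Σ p(B) · H(A|B=·).
  B=0: p=0.3800, H(A|B=0) = 0.9953
  B=1: p=0.2100, H(A|B=1) = 1.5567
  B=2: p=0.4100, H(A|B=2) = 0.5404
Weighted sum = 0.927 bits.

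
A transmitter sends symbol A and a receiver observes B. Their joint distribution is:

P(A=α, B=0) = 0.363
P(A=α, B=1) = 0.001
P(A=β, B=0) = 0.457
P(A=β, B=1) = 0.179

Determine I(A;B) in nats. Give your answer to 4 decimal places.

Marginals: p(A) = (0.3640, 0.6360), p(B) = (0.8200, 0.1800).
I(A;B) = H(A) + H(B) − H(A,B).
H(A) = 0.6557, H(B) = 0.4714, H(A,B) = 1.0406.
I(A;B) = 0.6557 + 0.4714 − 1.0406 = 0.0865 nats.

0.0865 nats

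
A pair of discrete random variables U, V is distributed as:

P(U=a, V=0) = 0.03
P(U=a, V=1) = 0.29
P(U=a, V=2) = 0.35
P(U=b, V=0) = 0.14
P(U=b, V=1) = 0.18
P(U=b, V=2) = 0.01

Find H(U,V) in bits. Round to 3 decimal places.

2.109 bits

H(U,V) = −Σ p(x,y)·log₂ p(x,y) over all 6 cells.
  cell (a,0): −0.03·log₂0.03 = 0.1518
  cell (a,1): −0.29·log₂0.29 = 0.5179
  cell (a,2): −0.35·log₂0.35 = 0.5301
  cell (b,0): −0.14·log₂0.14 = 0.3971
  cell (b,1): −0.18·log₂0.18 = 0.4453
  cell (b,2): −0.01·log₂0.01 = 0.0664
Sum = 2.109 bits.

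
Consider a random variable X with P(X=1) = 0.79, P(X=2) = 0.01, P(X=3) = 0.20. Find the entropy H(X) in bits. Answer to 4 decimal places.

0.7995 bits

H(X) = −Σ p·log₂ p.
  −(0.79)·log₂(0.79) = 0.26866
  −(0.01)·log₂(0.01) = 0.06644
  −(0.20)·log₂(0.20) = 0.46439
Sum: 0.26866 + 0.06644 + 0.46439 = 0.7995 bits.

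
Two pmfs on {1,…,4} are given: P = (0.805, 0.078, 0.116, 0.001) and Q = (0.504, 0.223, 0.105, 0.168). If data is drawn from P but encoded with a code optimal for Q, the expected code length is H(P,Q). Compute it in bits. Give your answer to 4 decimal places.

1.3444 bits

H(P,Q) = −Σ p·log₂ q.
  −0.805·log₂(0.504) = 0.79575
  −0.078·log₂(0.223) = 0.16886
  −0.116·log₂(0.105) = 0.37718
  −0.001·log₂(0.168) = 0.00257
H(P,Q) = 1.3444 bits.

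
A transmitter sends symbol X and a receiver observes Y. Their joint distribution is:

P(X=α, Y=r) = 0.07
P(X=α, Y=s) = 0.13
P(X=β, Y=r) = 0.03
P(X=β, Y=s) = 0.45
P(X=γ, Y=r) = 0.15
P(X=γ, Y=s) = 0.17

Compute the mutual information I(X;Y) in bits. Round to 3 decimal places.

Marginals: p(X) = (0.2000, 0.4800, 0.3200), p(Y) = (0.2500, 0.7500).
I(X;Y) = H(X) + H(Y) − H(X,Y).
H(X) = 1.4987, H(Y) = 0.8113, H(X,Y) = 2.1665.
I(X;Y) = 1.4987 + 0.8113 − 2.1665 = 0.143 bits.

0.143 bits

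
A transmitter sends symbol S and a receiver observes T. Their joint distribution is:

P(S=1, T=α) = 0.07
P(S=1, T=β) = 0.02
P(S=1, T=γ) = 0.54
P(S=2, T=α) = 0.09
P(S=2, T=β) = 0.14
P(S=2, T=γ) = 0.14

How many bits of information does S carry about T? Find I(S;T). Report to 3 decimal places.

Marginals: p(S) = (0.6300, 0.3700), p(T) = (0.1600, 0.1600, 0.6800).
I(S;T) = H(S) + H(T) − H(S,T).
H(S) = 0.9507, H(T) = 1.2244, H(S,T) = 1.9683.
I(S;T) = 0.9507 + 1.2244 − 1.9683 = 0.207 bits.

0.207 bits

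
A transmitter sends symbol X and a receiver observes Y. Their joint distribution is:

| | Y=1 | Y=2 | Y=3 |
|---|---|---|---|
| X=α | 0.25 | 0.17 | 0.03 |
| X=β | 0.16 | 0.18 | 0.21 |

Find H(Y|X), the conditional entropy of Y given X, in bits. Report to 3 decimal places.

Marginals: p(X) = (0.4500, 0.5500), p(Y) = (0.4100, 0.3500, 0.2400).
H(Y|X) = Σ p(X) · H(Y|X=·).
  X=α: p=0.4500, H(Y|X=α) = 1.2621
  X=β: p=0.5500, H(Y|X=β) = 1.5760
Weighted sum = 1.435 bits.

1.435 bits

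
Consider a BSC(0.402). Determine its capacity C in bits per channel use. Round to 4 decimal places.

Binary symmetric channel: C = 1 − h₂(ε) where h₂ is the binary entropy function.
h₂(0.402) = −0.402·log₂0.402 − 0.598·log₂0.598 = 0.9721.
C = 1 − 0.9721 = 0.0279 bits per channel use.

0.0279 bits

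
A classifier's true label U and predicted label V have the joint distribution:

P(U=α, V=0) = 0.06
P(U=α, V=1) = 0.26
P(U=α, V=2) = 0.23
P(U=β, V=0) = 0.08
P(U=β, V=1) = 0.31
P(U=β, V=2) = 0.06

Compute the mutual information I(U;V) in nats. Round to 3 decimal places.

Marginals: p(U) = (0.5500, 0.4500), p(V) = (0.1400, 0.5700, 0.2900).
I(U;V) = Σ p(x,y)·ln[p(x,y)/(p(x)p(y))].
  (α,0): 0.06·ln(0.7792) = -0.0150
  (α,1): 0.26·ln(0.8293) = -0.0487
  (α,2): 0.23·ln(1.4420) = 0.0842
  (β,0): 0.08·ln(1.2698) = 0.0191
  (β,1): 0.31·ln(1.2086) = 0.0587
  (β,2): 0.06·ln(0.4598) = -0.0466
Sum = 0.052 nats.

0.052 nats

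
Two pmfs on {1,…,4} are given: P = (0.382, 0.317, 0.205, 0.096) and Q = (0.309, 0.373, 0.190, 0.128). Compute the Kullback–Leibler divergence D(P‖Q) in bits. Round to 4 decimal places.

D(P‖Q) = Σ p·log₂(p/q).
  0.382·log₂(0.382/0.309) = 0.11688
  0.317·log₂(0.317/0.373) = -0.07440
  0.205·log₂(0.205/0.190) = 0.02247
  0.096·log₂(0.096/0.128) = -0.03984
D(P‖Q) = 0.0251 bits.

0.0251 bits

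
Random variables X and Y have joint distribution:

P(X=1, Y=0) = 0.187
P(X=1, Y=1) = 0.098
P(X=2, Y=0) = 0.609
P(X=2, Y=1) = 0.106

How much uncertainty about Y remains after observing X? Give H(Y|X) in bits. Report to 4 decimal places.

Chain rule: H(Y|X) = H(X,Y) − H(X).
Marginals: p(X) = (0.2850, 0.7150), p(Y) = (0.7960, 0.2040).
H(X,Y) = 1.5597 bits; H(X) = 0.8622 bits.
H(Y|X) = 1.5597 − 0.8622 = 0.6975 bits.

0.6975 bits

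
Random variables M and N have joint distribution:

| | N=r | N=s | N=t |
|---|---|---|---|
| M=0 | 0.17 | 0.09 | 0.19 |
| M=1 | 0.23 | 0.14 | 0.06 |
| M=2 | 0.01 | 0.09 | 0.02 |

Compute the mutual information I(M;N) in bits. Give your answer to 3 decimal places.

Marginals: p(M) = (0.4500, 0.4300, 0.1200), p(N) = (0.4100, 0.3200, 0.2700).
I(M;N) = Σ p(x,y)·log₂[p(x,y)/(p(x)p(y))].
  (0,r): 0.17·log₂(0.9214) = -0.0201
  (0,s): 0.09·log₂(0.6250) = -0.0610
  (0,t): 0.19·log₂(1.5638) = 0.1226
  (1,r): 0.23·log₂(1.3046) = 0.0882
  (1,s): 0.14·log₂(1.0174) = 0.0035
  (1,t): 0.06·log₂(0.5168) = -0.0571
  (2,r): 0.01·log₂(0.2033) = -0.0230
  (2,s): 0.09·log₂(2.3438) = 0.1106
  (2,t): 0.02·log₂(0.6173) = -0.0139
Sum = 0.150 bits.

0.150 bits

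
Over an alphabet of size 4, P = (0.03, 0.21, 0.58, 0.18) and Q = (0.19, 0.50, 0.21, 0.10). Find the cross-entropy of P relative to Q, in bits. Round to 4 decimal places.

H(P,Q) = −Σ p·log₂ q.
  −0.03·log₂(0.19) = 0.07188
  −0.21·log₂(0.50) = 0.21000
  −0.58·log₂(0.21) = 1.30589
  −0.18·log₂(0.10) = 0.59795
H(P,Q) = 2.1857 bits.

2.1857 bits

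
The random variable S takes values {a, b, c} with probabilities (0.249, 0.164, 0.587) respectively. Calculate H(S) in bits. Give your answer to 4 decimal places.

H(S) = −Σ p·log₂ p.
  −(0.249)·log₂(0.249) = 0.49944
  −(0.164)·log₂(0.164) = 0.42775
  −(0.587)·log₂(0.587) = 0.45115
Sum: 0.49944 + 0.42775 + 0.45115 = 1.3783 bits.

1.3783 bits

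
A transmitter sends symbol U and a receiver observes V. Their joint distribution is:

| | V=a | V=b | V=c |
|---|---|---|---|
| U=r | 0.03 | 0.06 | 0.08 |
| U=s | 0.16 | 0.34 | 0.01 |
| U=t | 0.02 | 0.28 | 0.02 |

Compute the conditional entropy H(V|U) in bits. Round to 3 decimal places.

0.989 bits

Chain rule: H(V|U) = H(U,V) − H(U).
Marginals: p(U) = (0.1700, 0.5100, 0.3200), p(V) = (0.2100, 0.6800, 0.1100).
H(U,V) = 2.4454 bits; H(U) = 1.4561 bits.
H(V|U) = 2.4454 − 1.4561 = 0.989 bits.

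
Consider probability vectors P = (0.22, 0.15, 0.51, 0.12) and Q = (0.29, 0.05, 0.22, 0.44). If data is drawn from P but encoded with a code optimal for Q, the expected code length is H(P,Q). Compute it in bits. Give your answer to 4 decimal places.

H(P,Q) = −Σ p·log₂ q.
  −0.22·log₂(0.29) = 0.39289
  −0.15·log₂(0.05) = 0.64829
  −0.51·log₂(0.22) = 1.11406
  −0.12·log₂(0.44) = 0.14213
H(P,Q) = 2.2974 bits.

2.2974 bits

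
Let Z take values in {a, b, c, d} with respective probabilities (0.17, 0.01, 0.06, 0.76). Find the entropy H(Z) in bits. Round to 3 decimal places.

1.045 bits

H(Z) = −Σ p·log₂ p.
  −(0.17)·log₂(0.17) = 0.4346
  −(0.01)·log₂(0.01) = 0.0664
  −(0.06)·log₂(0.06) = 0.2435
  −(0.76)·log₂(0.76) = 0.3009
Sum: 0.4346 + 0.0664 + 0.2435 + 0.3009 = 1.045 bits.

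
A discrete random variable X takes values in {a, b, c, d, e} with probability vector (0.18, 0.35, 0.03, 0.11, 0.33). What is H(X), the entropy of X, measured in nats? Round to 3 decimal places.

H(X) = −Σ p·ln p.
  −(0.18)·ln(0.18) = 0.3087
  −(0.35)·ln(0.35) = 0.3674
  −(0.03)·ln(0.03) = 0.1052
  −(0.11)·ln(0.11) = 0.2428
  −(0.33)·ln(0.33) = 0.3659
Sum: 0.3087 + 0.3674 + 0.1052 + 0.2428 + 0.3659 = 1.390 nats.

1.390 nats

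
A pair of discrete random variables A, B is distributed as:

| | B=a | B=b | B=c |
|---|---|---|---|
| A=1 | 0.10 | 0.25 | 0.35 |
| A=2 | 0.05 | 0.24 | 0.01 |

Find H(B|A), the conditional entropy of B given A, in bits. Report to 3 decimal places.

1.258 bits

Chain rule: H(B|A) = H(A,B) − H(A).
Marginals: p(A) = (0.7000, 0.3000), p(B) = (0.1500, 0.4900, 0.3600).
H(A,B) = 2.1390 bits; H(A) = 0.8813 bits.
H(B|A) = 2.1390 − 0.8813 = 1.258 bits.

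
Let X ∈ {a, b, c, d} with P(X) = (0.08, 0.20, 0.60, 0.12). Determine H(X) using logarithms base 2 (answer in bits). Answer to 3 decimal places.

H(X) = −Σ p·log₂ p.
  −(0.08)·log₂(0.08) = 0.2915
  −(0.20)·log₂(0.20) = 0.4644
  −(0.60)·log₂(0.60) = 0.4422
  −(0.12)·log₂(0.12) = 0.3671
Sum: 0.2915 + 0.4644 + 0.4422 + 0.3671 = 1.565 bits.

1.565 bits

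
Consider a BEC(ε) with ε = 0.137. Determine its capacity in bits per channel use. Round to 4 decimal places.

0.8630 bits

Binary erasure channel: capacity C = 1 − ε.
C = 1 − 0.137 = 0.8630 bits per channel use.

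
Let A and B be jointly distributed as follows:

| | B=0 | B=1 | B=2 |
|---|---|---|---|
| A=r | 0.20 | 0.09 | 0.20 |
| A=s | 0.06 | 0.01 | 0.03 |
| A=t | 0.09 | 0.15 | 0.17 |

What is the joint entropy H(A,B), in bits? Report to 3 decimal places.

H(A,B) = −Σ p(x,y)·log₂ p(x,y) over all 9 cells.
  cell (r,0): −0.20·log₂0.20 = 0.4644
  cell (r,1): −0.09·log₂0.09 = 0.3127
  cell (r,2): −0.20·log₂0.20 = 0.4644
  cell (s,0): −0.06·log₂0.06 = 0.2435
  cell (s,1): −0.01·log₂0.01 = 0.0664
  cell (s,2): −0.03·log₂0.03 = 0.1518
  cell (t,0): −0.09·log₂0.09 = 0.3127
  cell (t,1): −0.15·log₂0.15 = 0.4105
  cell (t,2): −0.17·log₂0.17 = 0.4346
Sum = 2.861 bits.

2.861 bits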